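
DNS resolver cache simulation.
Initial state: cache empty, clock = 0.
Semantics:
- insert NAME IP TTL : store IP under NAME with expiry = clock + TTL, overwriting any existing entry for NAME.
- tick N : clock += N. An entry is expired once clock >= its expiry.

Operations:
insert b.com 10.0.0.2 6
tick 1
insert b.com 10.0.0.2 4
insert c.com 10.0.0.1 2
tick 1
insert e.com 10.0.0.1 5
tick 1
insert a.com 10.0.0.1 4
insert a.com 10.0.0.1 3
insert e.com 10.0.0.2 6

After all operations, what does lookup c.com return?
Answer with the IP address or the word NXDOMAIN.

Answer: NXDOMAIN

Derivation:
Op 1: insert b.com -> 10.0.0.2 (expiry=0+6=6). clock=0
Op 2: tick 1 -> clock=1.
Op 3: insert b.com -> 10.0.0.2 (expiry=1+4=5). clock=1
Op 4: insert c.com -> 10.0.0.1 (expiry=1+2=3). clock=1
Op 5: tick 1 -> clock=2.
Op 6: insert e.com -> 10.0.0.1 (expiry=2+5=7). clock=2
Op 7: tick 1 -> clock=3. purged={c.com}
Op 8: insert a.com -> 10.0.0.1 (expiry=3+4=7). clock=3
Op 9: insert a.com -> 10.0.0.1 (expiry=3+3=6). clock=3
Op 10: insert e.com -> 10.0.0.2 (expiry=3+6=9). clock=3
lookup c.com: not in cache (expired or never inserted)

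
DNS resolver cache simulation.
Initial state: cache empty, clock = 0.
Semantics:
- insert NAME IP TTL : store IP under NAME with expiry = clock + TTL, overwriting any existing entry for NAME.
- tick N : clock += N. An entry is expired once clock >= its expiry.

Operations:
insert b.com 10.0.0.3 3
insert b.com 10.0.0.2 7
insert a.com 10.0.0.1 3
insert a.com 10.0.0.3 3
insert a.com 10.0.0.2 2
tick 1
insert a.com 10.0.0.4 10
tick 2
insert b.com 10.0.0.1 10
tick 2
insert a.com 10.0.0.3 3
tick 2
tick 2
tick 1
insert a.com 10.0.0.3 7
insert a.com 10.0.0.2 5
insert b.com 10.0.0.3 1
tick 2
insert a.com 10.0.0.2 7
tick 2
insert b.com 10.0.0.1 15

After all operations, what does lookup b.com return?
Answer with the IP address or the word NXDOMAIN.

Op 1: insert b.com -> 10.0.0.3 (expiry=0+3=3). clock=0
Op 2: insert b.com -> 10.0.0.2 (expiry=0+7=7). clock=0
Op 3: insert a.com -> 10.0.0.1 (expiry=0+3=3). clock=0
Op 4: insert a.com -> 10.0.0.3 (expiry=0+3=3). clock=0
Op 5: insert a.com -> 10.0.0.2 (expiry=0+2=2). clock=0
Op 6: tick 1 -> clock=1.
Op 7: insert a.com -> 10.0.0.4 (expiry=1+10=11). clock=1
Op 8: tick 2 -> clock=3.
Op 9: insert b.com -> 10.0.0.1 (expiry=3+10=13). clock=3
Op 10: tick 2 -> clock=5.
Op 11: insert a.com -> 10.0.0.3 (expiry=5+3=8). clock=5
Op 12: tick 2 -> clock=7.
Op 13: tick 2 -> clock=9. purged={a.com}
Op 14: tick 1 -> clock=10.
Op 15: insert a.com -> 10.0.0.3 (expiry=10+7=17). clock=10
Op 16: insert a.com -> 10.0.0.2 (expiry=10+5=15). clock=10
Op 17: insert b.com -> 10.0.0.3 (expiry=10+1=11). clock=10
Op 18: tick 2 -> clock=12. purged={b.com}
Op 19: insert a.com -> 10.0.0.2 (expiry=12+7=19). clock=12
Op 20: tick 2 -> clock=14.
Op 21: insert b.com -> 10.0.0.1 (expiry=14+15=29). clock=14
lookup b.com: present, ip=10.0.0.1 expiry=29 > clock=14

Answer: 10.0.0.1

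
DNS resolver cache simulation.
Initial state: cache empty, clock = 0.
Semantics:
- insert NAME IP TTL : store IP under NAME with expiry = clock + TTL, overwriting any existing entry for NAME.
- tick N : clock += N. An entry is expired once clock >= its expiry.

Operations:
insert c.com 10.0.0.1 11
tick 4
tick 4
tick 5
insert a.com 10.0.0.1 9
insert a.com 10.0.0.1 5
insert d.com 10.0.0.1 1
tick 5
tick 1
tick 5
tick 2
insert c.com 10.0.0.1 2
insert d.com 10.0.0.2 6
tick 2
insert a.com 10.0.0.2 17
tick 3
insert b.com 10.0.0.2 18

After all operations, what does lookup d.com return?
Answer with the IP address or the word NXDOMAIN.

Answer: 10.0.0.2

Derivation:
Op 1: insert c.com -> 10.0.0.1 (expiry=0+11=11). clock=0
Op 2: tick 4 -> clock=4.
Op 3: tick 4 -> clock=8.
Op 4: tick 5 -> clock=13. purged={c.com}
Op 5: insert a.com -> 10.0.0.1 (expiry=13+9=22). clock=13
Op 6: insert a.com -> 10.0.0.1 (expiry=13+5=18). clock=13
Op 7: insert d.com -> 10.0.0.1 (expiry=13+1=14). clock=13
Op 8: tick 5 -> clock=18. purged={a.com,d.com}
Op 9: tick 1 -> clock=19.
Op 10: tick 5 -> clock=24.
Op 11: tick 2 -> clock=26.
Op 12: insert c.com -> 10.0.0.1 (expiry=26+2=28). clock=26
Op 13: insert d.com -> 10.0.0.2 (expiry=26+6=32). clock=26
Op 14: tick 2 -> clock=28. purged={c.com}
Op 15: insert a.com -> 10.0.0.2 (expiry=28+17=45). clock=28
Op 16: tick 3 -> clock=31.
Op 17: insert b.com -> 10.0.0.2 (expiry=31+18=49). clock=31
lookup d.com: present, ip=10.0.0.2 expiry=32 > clock=31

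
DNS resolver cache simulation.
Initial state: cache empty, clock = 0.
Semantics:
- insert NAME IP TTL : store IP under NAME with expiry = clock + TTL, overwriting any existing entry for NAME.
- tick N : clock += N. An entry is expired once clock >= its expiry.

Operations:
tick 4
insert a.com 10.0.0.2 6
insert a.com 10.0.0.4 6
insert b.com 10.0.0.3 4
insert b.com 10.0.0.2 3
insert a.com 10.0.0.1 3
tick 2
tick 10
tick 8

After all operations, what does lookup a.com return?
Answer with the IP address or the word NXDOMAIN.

Op 1: tick 4 -> clock=4.
Op 2: insert a.com -> 10.0.0.2 (expiry=4+6=10). clock=4
Op 3: insert a.com -> 10.0.0.4 (expiry=4+6=10). clock=4
Op 4: insert b.com -> 10.0.0.3 (expiry=4+4=8). clock=4
Op 5: insert b.com -> 10.0.0.2 (expiry=4+3=7). clock=4
Op 6: insert a.com -> 10.0.0.1 (expiry=4+3=7). clock=4
Op 7: tick 2 -> clock=6.
Op 8: tick 10 -> clock=16. purged={a.com,b.com}
Op 9: tick 8 -> clock=24.
lookup a.com: not in cache (expired or never inserted)

Answer: NXDOMAIN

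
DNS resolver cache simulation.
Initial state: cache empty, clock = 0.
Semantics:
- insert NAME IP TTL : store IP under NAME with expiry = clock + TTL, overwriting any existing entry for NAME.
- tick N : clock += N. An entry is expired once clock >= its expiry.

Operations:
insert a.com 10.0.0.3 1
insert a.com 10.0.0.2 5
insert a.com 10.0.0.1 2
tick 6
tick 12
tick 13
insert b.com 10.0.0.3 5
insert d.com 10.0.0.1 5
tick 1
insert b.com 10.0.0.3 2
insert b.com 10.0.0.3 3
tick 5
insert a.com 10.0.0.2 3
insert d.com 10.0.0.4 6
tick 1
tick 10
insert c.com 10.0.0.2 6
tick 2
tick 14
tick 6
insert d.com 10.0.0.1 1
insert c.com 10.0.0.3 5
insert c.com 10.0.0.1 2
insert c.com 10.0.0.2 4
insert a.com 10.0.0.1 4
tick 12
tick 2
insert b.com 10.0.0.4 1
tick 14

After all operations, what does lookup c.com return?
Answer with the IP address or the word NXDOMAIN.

Op 1: insert a.com -> 10.0.0.3 (expiry=0+1=1). clock=0
Op 2: insert a.com -> 10.0.0.2 (expiry=0+5=5). clock=0
Op 3: insert a.com -> 10.0.0.1 (expiry=0+2=2). clock=0
Op 4: tick 6 -> clock=6. purged={a.com}
Op 5: tick 12 -> clock=18.
Op 6: tick 13 -> clock=31.
Op 7: insert b.com -> 10.0.0.3 (expiry=31+5=36). clock=31
Op 8: insert d.com -> 10.0.0.1 (expiry=31+5=36). clock=31
Op 9: tick 1 -> clock=32.
Op 10: insert b.com -> 10.0.0.3 (expiry=32+2=34). clock=32
Op 11: insert b.com -> 10.0.0.3 (expiry=32+3=35). clock=32
Op 12: tick 5 -> clock=37. purged={b.com,d.com}
Op 13: insert a.com -> 10.0.0.2 (expiry=37+3=40). clock=37
Op 14: insert d.com -> 10.0.0.4 (expiry=37+6=43). clock=37
Op 15: tick 1 -> clock=38.
Op 16: tick 10 -> clock=48. purged={a.com,d.com}
Op 17: insert c.com -> 10.0.0.2 (expiry=48+6=54). clock=48
Op 18: tick 2 -> clock=50.
Op 19: tick 14 -> clock=64. purged={c.com}
Op 20: tick 6 -> clock=70.
Op 21: insert d.com -> 10.0.0.1 (expiry=70+1=71). clock=70
Op 22: insert c.com -> 10.0.0.3 (expiry=70+5=75). clock=70
Op 23: insert c.com -> 10.0.0.1 (expiry=70+2=72). clock=70
Op 24: insert c.com -> 10.0.0.2 (expiry=70+4=74). clock=70
Op 25: insert a.com -> 10.0.0.1 (expiry=70+4=74). clock=70
Op 26: tick 12 -> clock=82. purged={a.com,c.com,d.com}
Op 27: tick 2 -> clock=84.
Op 28: insert b.com -> 10.0.0.4 (expiry=84+1=85). clock=84
Op 29: tick 14 -> clock=98. purged={b.com}
lookup c.com: not in cache (expired or never inserted)

Answer: NXDOMAIN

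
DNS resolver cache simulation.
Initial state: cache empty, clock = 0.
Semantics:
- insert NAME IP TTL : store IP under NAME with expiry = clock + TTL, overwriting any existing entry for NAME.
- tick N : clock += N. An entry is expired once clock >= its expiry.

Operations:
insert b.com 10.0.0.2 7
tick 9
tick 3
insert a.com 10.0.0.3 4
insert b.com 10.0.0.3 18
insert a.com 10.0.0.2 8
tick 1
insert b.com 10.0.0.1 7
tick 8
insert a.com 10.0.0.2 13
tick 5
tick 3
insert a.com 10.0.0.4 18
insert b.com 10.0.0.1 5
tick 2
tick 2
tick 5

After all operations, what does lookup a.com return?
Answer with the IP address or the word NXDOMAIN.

Op 1: insert b.com -> 10.0.0.2 (expiry=0+7=7). clock=0
Op 2: tick 9 -> clock=9. purged={b.com}
Op 3: tick 3 -> clock=12.
Op 4: insert a.com -> 10.0.0.3 (expiry=12+4=16). clock=12
Op 5: insert b.com -> 10.0.0.3 (expiry=12+18=30). clock=12
Op 6: insert a.com -> 10.0.0.2 (expiry=12+8=20). clock=12
Op 7: tick 1 -> clock=13.
Op 8: insert b.com -> 10.0.0.1 (expiry=13+7=20). clock=13
Op 9: tick 8 -> clock=21. purged={a.com,b.com}
Op 10: insert a.com -> 10.0.0.2 (expiry=21+13=34). clock=21
Op 11: tick 5 -> clock=26.
Op 12: tick 3 -> clock=29.
Op 13: insert a.com -> 10.0.0.4 (expiry=29+18=47). clock=29
Op 14: insert b.com -> 10.0.0.1 (expiry=29+5=34). clock=29
Op 15: tick 2 -> clock=31.
Op 16: tick 2 -> clock=33.
Op 17: tick 5 -> clock=38. purged={b.com}
lookup a.com: present, ip=10.0.0.4 expiry=47 > clock=38

Answer: 10.0.0.4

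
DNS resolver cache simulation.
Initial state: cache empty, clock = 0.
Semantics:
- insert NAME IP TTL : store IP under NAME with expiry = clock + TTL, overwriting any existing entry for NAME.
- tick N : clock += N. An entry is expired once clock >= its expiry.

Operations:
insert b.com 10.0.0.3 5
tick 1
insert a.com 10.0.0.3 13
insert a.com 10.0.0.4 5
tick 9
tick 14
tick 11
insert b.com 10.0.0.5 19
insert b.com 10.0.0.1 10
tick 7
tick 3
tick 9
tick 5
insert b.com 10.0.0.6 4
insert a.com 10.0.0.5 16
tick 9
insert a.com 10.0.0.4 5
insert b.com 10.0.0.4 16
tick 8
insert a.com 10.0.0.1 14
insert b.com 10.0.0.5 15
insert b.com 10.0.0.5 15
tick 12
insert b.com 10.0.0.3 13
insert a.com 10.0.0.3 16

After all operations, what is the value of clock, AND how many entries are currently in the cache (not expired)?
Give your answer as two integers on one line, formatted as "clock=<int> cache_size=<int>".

Answer: clock=88 cache_size=2

Derivation:
Op 1: insert b.com -> 10.0.0.3 (expiry=0+5=5). clock=0
Op 2: tick 1 -> clock=1.
Op 3: insert a.com -> 10.0.0.3 (expiry=1+13=14). clock=1
Op 4: insert a.com -> 10.0.0.4 (expiry=1+5=6). clock=1
Op 5: tick 9 -> clock=10. purged={a.com,b.com}
Op 6: tick 14 -> clock=24.
Op 7: tick 11 -> clock=35.
Op 8: insert b.com -> 10.0.0.5 (expiry=35+19=54). clock=35
Op 9: insert b.com -> 10.0.0.1 (expiry=35+10=45). clock=35
Op 10: tick 7 -> clock=42.
Op 11: tick 3 -> clock=45. purged={b.com}
Op 12: tick 9 -> clock=54.
Op 13: tick 5 -> clock=59.
Op 14: insert b.com -> 10.0.0.6 (expiry=59+4=63). clock=59
Op 15: insert a.com -> 10.0.0.5 (expiry=59+16=75). clock=59
Op 16: tick 9 -> clock=68. purged={b.com}
Op 17: insert a.com -> 10.0.0.4 (expiry=68+5=73). clock=68
Op 18: insert b.com -> 10.0.0.4 (expiry=68+16=84). clock=68
Op 19: tick 8 -> clock=76. purged={a.com}
Op 20: insert a.com -> 10.0.0.1 (expiry=76+14=90). clock=76
Op 21: insert b.com -> 10.0.0.5 (expiry=76+15=91). clock=76
Op 22: insert b.com -> 10.0.0.5 (expiry=76+15=91). clock=76
Op 23: tick 12 -> clock=88.
Op 24: insert b.com -> 10.0.0.3 (expiry=88+13=101). clock=88
Op 25: insert a.com -> 10.0.0.3 (expiry=88+16=104). clock=88
Final clock = 88
Final cache (unexpired): {a.com,b.com} -> size=2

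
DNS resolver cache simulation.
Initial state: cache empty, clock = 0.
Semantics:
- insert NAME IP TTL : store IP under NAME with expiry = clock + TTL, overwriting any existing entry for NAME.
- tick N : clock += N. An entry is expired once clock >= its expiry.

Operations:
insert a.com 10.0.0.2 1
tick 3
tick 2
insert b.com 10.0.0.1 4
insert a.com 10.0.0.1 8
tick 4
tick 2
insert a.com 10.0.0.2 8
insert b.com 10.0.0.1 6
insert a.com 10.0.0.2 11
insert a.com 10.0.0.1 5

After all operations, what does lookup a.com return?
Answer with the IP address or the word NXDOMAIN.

Answer: 10.0.0.1

Derivation:
Op 1: insert a.com -> 10.0.0.2 (expiry=0+1=1). clock=0
Op 2: tick 3 -> clock=3. purged={a.com}
Op 3: tick 2 -> clock=5.
Op 4: insert b.com -> 10.0.0.1 (expiry=5+4=9). clock=5
Op 5: insert a.com -> 10.0.0.1 (expiry=5+8=13). clock=5
Op 6: tick 4 -> clock=9. purged={b.com}
Op 7: tick 2 -> clock=11.
Op 8: insert a.com -> 10.0.0.2 (expiry=11+8=19). clock=11
Op 9: insert b.com -> 10.0.0.1 (expiry=11+6=17). clock=11
Op 10: insert a.com -> 10.0.0.2 (expiry=11+11=22). clock=11
Op 11: insert a.com -> 10.0.0.1 (expiry=11+5=16). clock=11
lookup a.com: present, ip=10.0.0.1 expiry=16 > clock=11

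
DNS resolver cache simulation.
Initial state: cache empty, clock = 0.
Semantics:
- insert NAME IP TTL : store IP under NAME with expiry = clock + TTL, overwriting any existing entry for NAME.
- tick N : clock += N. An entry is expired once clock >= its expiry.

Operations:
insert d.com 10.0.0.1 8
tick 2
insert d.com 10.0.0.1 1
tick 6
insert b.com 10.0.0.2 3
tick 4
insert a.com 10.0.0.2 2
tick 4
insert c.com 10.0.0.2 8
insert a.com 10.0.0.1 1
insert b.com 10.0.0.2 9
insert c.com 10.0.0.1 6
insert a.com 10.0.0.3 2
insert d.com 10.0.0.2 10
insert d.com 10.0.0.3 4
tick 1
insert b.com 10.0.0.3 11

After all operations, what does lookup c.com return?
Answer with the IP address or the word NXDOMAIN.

Op 1: insert d.com -> 10.0.0.1 (expiry=0+8=8). clock=0
Op 2: tick 2 -> clock=2.
Op 3: insert d.com -> 10.0.0.1 (expiry=2+1=3). clock=2
Op 4: tick 6 -> clock=8. purged={d.com}
Op 5: insert b.com -> 10.0.0.2 (expiry=8+3=11). clock=8
Op 6: tick 4 -> clock=12. purged={b.com}
Op 7: insert a.com -> 10.0.0.2 (expiry=12+2=14). clock=12
Op 8: tick 4 -> clock=16. purged={a.com}
Op 9: insert c.com -> 10.0.0.2 (expiry=16+8=24). clock=16
Op 10: insert a.com -> 10.0.0.1 (expiry=16+1=17). clock=16
Op 11: insert b.com -> 10.0.0.2 (expiry=16+9=25). clock=16
Op 12: insert c.com -> 10.0.0.1 (expiry=16+6=22). clock=16
Op 13: insert a.com -> 10.0.0.3 (expiry=16+2=18). clock=16
Op 14: insert d.com -> 10.0.0.2 (expiry=16+10=26). clock=16
Op 15: insert d.com -> 10.0.0.3 (expiry=16+4=20). clock=16
Op 16: tick 1 -> clock=17.
Op 17: insert b.com -> 10.0.0.3 (expiry=17+11=28). clock=17
lookup c.com: present, ip=10.0.0.1 expiry=22 > clock=17

Answer: 10.0.0.1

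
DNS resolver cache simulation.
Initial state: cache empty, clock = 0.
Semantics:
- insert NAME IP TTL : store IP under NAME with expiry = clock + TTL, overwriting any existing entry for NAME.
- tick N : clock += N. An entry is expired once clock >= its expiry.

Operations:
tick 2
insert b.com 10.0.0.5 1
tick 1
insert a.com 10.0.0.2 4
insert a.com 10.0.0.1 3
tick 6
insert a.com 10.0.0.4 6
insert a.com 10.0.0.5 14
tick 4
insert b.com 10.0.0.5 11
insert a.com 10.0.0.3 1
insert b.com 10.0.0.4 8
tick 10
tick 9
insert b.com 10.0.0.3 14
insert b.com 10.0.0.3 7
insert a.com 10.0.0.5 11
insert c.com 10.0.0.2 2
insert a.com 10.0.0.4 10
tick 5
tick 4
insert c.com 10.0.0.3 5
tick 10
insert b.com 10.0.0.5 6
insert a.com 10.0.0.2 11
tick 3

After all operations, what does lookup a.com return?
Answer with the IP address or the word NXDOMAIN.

Answer: 10.0.0.2

Derivation:
Op 1: tick 2 -> clock=2.
Op 2: insert b.com -> 10.0.0.5 (expiry=2+1=3). clock=2
Op 3: tick 1 -> clock=3. purged={b.com}
Op 4: insert a.com -> 10.0.0.2 (expiry=3+4=7). clock=3
Op 5: insert a.com -> 10.0.0.1 (expiry=3+3=6). clock=3
Op 6: tick 6 -> clock=9. purged={a.com}
Op 7: insert a.com -> 10.0.0.4 (expiry=9+6=15). clock=9
Op 8: insert a.com -> 10.0.0.5 (expiry=9+14=23). clock=9
Op 9: tick 4 -> clock=13.
Op 10: insert b.com -> 10.0.0.5 (expiry=13+11=24). clock=13
Op 11: insert a.com -> 10.0.0.3 (expiry=13+1=14). clock=13
Op 12: insert b.com -> 10.0.0.4 (expiry=13+8=21). clock=13
Op 13: tick 10 -> clock=23. purged={a.com,b.com}
Op 14: tick 9 -> clock=32.
Op 15: insert b.com -> 10.0.0.3 (expiry=32+14=46). clock=32
Op 16: insert b.com -> 10.0.0.3 (expiry=32+7=39). clock=32
Op 17: insert a.com -> 10.0.0.5 (expiry=32+11=43). clock=32
Op 18: insert c.com -> 10.0.0.2 (expiry=32+2=34). clock=32
Op 19: insert a.com -> 10.0.0.4 (expiry=32+10=42). clock=32
Op 20: tick 5 -> clock=37. purged={c.com}
Op 21: tick 4 -> clock=41. purged={b.com}
Op 22: insert c.com -> 10.0.0.3 (expiry=41+5=46). clock=41
Op 23: tick 10 -> clock=51. purged={a.com,c.com}
Op 24: insert b.com -> 10.0.0.5 (expiry=51+6=57). clock=51
Op 25: insert a.com -> 10.0.0.2 (expiry=51+11=62). clock=51
Op 26: tick 3 -> clock=54.
lookup a.com: present, ip=10.0.0.2 expiry=62 > clock=54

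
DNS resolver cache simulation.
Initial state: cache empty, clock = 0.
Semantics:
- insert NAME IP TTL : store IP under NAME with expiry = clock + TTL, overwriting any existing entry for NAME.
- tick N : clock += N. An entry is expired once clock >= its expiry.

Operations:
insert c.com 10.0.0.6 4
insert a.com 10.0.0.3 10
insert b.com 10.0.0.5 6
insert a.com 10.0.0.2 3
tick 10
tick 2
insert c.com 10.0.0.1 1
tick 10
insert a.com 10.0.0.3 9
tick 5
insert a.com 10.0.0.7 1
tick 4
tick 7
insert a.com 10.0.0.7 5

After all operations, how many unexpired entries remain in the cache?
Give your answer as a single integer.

Op 1: insert c.com -> 10.0.0.6 (expiry=0+4=4). clock=0
Op 2: insert a.com -> 10.0.0.3 (expiry=0+10=10). clock=0
Op 3: insert b.com -> 10.0.0.5 (expiry=0+6=6). clock=0
Op 4: insert a.com -> 10.0.0.2 (expiry=0+3=3). clock=0
Op 5: tick 10 -> clock=10. purged={a.com,b.com,c.com}
Op 6: tick 2 -> clock=12.
Op 7: insert c.com -> 10.0.0.1 (expiry=12+1=13). clock=12
Op 8: tick 10 -> clock=22. purged={c.com}
Op 9: insert a.com -> 10.0.0.3 (expiry=22+9=31). clock=22
Op 10: tick 5 -> clock=27.
Op 11: insert a.com -> 10.0.0.7 (expiry=27+1=28). clock=27
Op 12: tick 4 -> clock=31. purged={a.com}
Op 13: tick 7 -> clock=38.
Op 14: insert a.com -> 10.0.0.7 (expiry=38+5=43). clock=38
Final cache (unexpired): {a.com} -> size=1

Answer: 1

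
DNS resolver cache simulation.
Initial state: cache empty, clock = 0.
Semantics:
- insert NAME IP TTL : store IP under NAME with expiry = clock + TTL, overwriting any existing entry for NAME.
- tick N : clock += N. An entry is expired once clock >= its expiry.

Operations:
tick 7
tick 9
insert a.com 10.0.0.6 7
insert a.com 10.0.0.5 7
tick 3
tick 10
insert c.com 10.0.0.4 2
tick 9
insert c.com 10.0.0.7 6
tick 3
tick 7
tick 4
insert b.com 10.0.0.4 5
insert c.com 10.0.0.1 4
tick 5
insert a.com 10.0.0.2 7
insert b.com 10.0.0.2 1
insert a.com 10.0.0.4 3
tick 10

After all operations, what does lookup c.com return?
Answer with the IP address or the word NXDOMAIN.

Op 1: tick 7 -> clock=7.
Op 2: tick 9 -> clock=16.
Op 3: insert a.com -> 10.0.0.6 (expiry=16+7=23). clock=16
Op 4: insert a.com -> 10.0.0.5 (expiry=16+7=23). clock=16
Op 5: tick 3 -> clock=19.
Op 6: tick 10 -> clock=29. purged={a.com}
Op 7: insert c.com -> 10.0.0.4 (expiry=29+2=31). clock=29
Op 8: tick 9 -> clock=38. purged={c.com}
Op 9: insert c.com -> 10.0.0.7 (expiry=38+6=44). clock=38
Op 10: tick 3 -> clock=41.
Op 11: tick 7 -> clock=48. purged={c.com}
Op 12: tick 4 -> clock=52.
Op 13: insert b.com -> 10.0.0.4 (expiry=52+5=57). clock=52
Op 14: insert c.com -> 10.0.0.1 (expiry=52+4=56). clock=52
Op 15: tick 5 -> clock=57. purged={b.com,c.com}
Op 16: insert a.com -> 10.0.0.2 (expiry=57+7=64). clock=57
Op 17: insert b.com -> 10.0.0.2 (expiry=57+1=58). clock=57
Op 18: insert a.com -> 10.0.0.4 (expiry=57+3=60). clock=57
Op 19: tick 10 -> clock=67. purged={a.com,b.com}
lookup c.com: not in cache (expired or never inserted)

Answer: NXDOMAIN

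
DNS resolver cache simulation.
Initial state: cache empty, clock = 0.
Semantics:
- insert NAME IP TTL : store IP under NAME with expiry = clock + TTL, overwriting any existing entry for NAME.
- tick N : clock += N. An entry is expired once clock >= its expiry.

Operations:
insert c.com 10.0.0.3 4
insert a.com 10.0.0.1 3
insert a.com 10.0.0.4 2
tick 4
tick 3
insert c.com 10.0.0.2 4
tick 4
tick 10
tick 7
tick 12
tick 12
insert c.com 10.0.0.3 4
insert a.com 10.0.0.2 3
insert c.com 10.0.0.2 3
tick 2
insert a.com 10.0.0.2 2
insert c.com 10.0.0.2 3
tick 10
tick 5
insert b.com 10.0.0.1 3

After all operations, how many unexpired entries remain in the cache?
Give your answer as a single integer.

Op 1: insert c.com -> 10.0.0.3 (expiry=0+4=4). clock=0
Op 2: insert a.com -> 10.0.0.1 (expiry=0+3=3). clock=0
Op 3: insert a.com -> 10.0.0.4 (expiry=0+2=2). clock=0
Op 4: tick 4 -> clock=4. purged={a.com,c.com}
Op 5: tick 3 -> clock=7.
Op 6: insert c.com -> 10.0.0.2 (expiry=7+4=11). clock=7
Op 7: tick 4 -> clock=11. purged={c.com}
Op 8: tick 10 -> clock=21.
Op 9: tick 7 -> clock=28.
Op 10: tick 12 -> clock=40.
Op 11: tick 12 -> clock=52.
Op 12: insert c.com -> 10.0.0.3 (expiry=52+4=56). clock=52
Op 13: insert a.com -> 10.0.0.2 (expiry=52+3=55). clock=52
Op 14: insert c.com -> 10.0.0.2 (expiry=52+3=55). clock=52
Op 15: tick 2 -> clock=54.
Op 16: insert a.com -> 10.0.0.2 (expiry=54+2=56). clock=54
Op 17: insert c.com -> 10.0.0.2 (expiry=54+3=57). clock=54
Op 18: tick 10 -> clock=64. purged={a.com,c.com}
Op 19: tick 5 -> clock=69.
Op 20: insert b.com -> 10.0.0.1 (expiry=69+3=72). clock=69
Final cache (unexpired): {b.com} -> size=1

Answer: 1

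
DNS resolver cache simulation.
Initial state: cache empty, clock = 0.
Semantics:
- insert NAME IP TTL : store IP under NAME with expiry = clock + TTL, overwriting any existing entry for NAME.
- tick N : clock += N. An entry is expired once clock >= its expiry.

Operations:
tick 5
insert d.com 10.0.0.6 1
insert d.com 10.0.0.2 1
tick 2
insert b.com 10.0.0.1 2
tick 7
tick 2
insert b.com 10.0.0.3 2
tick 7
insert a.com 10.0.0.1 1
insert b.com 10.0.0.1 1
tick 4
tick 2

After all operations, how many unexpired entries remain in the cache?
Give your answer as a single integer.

Op 1: tick 5 -> clock=5.
Op 2: insert d.com -> 10.0.0.6 (expiry=5+1=6). clock=5
Op 3: insert d.com -> 10.0.0.2 (expiry=5+1=6). clock=5
Op 4: tick 2 -> clock=7. purged={d.com}
Op 5: insert b.com -> 10.0.0.1 (expiry=7+2=9). clock=7
Op 6: tick 7 -> clock=14. purged={b.com}
Op 7: tick 2 -> clock=16.
Op 8: insert b.com -> 10.0.0.3 (expiry=16+2=18). clock=16
Op 9: tick 7 -> clock=23. purged={b.com}
Op 10: insert a.com -> 10.0.0.1 (expiry=23+1=24). clock=23
Op 11: insert b.com -> 10.0.0.1 (expiry=23+1=24). clock=23
Op 12: tick 4 -> clock=27. purged={a.com,b.com}
Op 13: tick 2 -> clock=29.
Final cache (unexpired): {} -> size=0

Answer: 0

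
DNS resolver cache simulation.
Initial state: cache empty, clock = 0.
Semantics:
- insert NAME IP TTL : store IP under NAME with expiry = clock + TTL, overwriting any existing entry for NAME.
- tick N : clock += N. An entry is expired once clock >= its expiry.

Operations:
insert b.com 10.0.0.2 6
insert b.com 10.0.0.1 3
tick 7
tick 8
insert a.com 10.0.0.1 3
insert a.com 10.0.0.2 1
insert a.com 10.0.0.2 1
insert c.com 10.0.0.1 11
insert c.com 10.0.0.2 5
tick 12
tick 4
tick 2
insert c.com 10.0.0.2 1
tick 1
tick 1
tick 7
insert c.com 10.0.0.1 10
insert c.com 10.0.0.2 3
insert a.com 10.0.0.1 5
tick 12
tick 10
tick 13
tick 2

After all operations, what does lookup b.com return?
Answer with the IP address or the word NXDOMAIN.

Answer: NXDOMAIN

Derivation:
Op 1: insert b.com -> 10.0.0.2 (expiry=0+6=6). clock=0
Op 2: insert b.com -> 10.0.0.1 (expiry=0+3=3). clock=0
Op 3: tick 7 -> clock=7. purged={b.com}
Op 4: tick 8 -> clock=15.
Op 5: insert a.com -> 10.0.0.1 (expiry=15+3=18). clock=15
Op 6: insert a.com -> 10.0.0.2 (expiry=15+1=16). clock=15
Op 7: insert a.com -> 10.0.0.2 (expiry=15+1=16). clock=15
Op 8: insert c.com -> 10.0.0.1 (expiry=15+11=26). clock=15
Op 9: insert c.com -> 10.0.0.2 (expiry=15+5=20). clock=15
Op 10: tick 12 -> clock=27. purged={a.com,c.com}
Op 11: tick 4 -> clock=31.
Op 12: tick 2 -> clock=33.
Op 13: insert c.com -> 10.0.0.2 (expiry=33+1=34). clock=33
Op 14: tick 1 -> clock=34. purged={c.com}
Op 15: tick 1 -> clock=35.
Op 16: tick 7 -> clock=42.
Op 17: insert c.com -> 10.0.0.1 (expiry=42+10=52). clock=42
Op 18: insert c.com -> 10.0.0.2 (expiry=42+3=45). clock=42
Op 19: insert a.com -> 10.0.0.1 (expiry=42+5=47). clock=42
Op 20: tick 12 -> clock=54. purged={a.com,c.com}
Op 21: tick 10 -> clock=64.
Op 22: tick 13 -> clock=77.
Op 23: tick 2 -> clock=79.
lookup b.com: not in cache (expired or never inserted)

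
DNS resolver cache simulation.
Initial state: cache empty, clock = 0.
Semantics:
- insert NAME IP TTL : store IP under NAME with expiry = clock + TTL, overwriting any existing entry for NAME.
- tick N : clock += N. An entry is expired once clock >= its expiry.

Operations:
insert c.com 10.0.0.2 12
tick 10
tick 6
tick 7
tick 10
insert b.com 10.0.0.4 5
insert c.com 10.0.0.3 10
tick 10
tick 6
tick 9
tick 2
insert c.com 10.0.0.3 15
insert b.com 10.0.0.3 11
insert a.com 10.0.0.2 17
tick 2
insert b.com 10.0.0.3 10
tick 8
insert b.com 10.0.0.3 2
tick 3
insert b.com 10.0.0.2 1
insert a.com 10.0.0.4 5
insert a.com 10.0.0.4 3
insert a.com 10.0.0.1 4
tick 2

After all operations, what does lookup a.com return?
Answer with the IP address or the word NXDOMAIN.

Op 1: insert c.com -> 10.0.0.2 (expiry=0+12=12). clock=0
Op 2: tick 10 -> clock=10.
Op 3: tick 6 -> clock=16. purged={c.com}
Op 4: tick 7 -> clock=23.
Op 5: tick 10 -> clock=33.
Op 6: insert b.com -> 10.0.0.4 (expiry=33+5=38). clock=33
Op 7: insert c.com -> 10.0.0.3 (expiry=33+10=43). clock=33
Op 8: tick 10 -> clock=43. purged={b.com,c.com}
Op 9: tick 6 -> clock=49.
Op 10: tick 9 -> clock=58.
Op 11: tick 2 -> clock=60.
Op 12: insert c.com -> 10.0.0.3 (expiry=60+15=75). clock=60
Op 13: insert b.com -> 10.0.0.3 (expiry=60+11=71). clock=60
Op 14: insert a.com -> 10.0.0.2 (expiry=60+17=77). clock=60
Op 15: tick 2 -> clock=62.
Op 16: insert b.com -> 10.0.0.3 (expiry=62+10=72). clock=62
Op 17: tick 8 -> clock=70.
Op 18: insert b.com -> 10.0.0.3 (expiry=70+2=72). clock=70
Op 19: tick 3 -> clock=73. purged={b.com}
Op 20: insert b.com -> 10.0.0.2 (expiry=73+1=74). clock=73
Op 21: insert a.com -> 10.0.0.4 (expiry=73+5=78). clock=73
Op 22: insert a.com -> 10.0.0.4 (expiry=73+3=76). clock=73
Op 23: insert a.com -> 10.0.0.1 (expiry=73+4=77). clock=73
Op 24: tick 2 -> clock=75. purged={b.com,c.com}
lookup a.com: present, ip=10.0.0.1 expiry=77 > clock=75

Answer: 10.0.0.1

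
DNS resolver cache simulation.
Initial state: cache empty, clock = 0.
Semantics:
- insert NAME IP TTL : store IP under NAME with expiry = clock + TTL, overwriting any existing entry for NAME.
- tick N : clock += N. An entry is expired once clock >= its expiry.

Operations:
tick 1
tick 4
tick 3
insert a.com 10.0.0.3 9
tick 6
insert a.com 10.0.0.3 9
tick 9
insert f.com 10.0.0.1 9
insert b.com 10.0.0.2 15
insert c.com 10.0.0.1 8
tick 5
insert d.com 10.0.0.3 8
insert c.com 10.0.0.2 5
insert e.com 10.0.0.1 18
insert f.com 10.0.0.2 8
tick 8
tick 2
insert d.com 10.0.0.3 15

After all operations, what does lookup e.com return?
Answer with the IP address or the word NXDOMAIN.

Answer: 10.0.0.1

Derivation:
Op 1: tick 1 -> clock=1.
Op 2: tick 4 -> clock=5.
Op 3: tick 3 -> clock=8.
Op 4: insert a.com -> 10.0.0.3 (expiry=8+9=17). clock=8
Op 5: tick 6 -> clock=14.
Op 6: insert a.com -> 10.0.0.3 (expiry=14+9=23). clock=14
Op 7: tick 9 -> clock=23. purged={a.com}
Op 8: insert f.com -> 10.0.0.1 (expiry=23+9=32). clock=23
Op 9: insert b.com -> 10.0.0.2 (expiry=23+15=38). clock=23
Op 10: insert c.com -> 10.0.0.1 (expiry=23+8=31). clock=23
Op 11: tick 5 -> clock=28.
Op 12: insert d.com -> 10.0.0.3 (expiry=28+8=36). clock=28
Op 13: insert c.com -> 10.0.0.2 (expiry=28+5=33). clock=28
Op 14: insert e.com -> 10.0.0.1 (expiry=28+18=46). clock=28
Op 15: insert f.com -> 10.0.0.2 (expiry=28+8=36). clock=28
Op 16: tick 8 -> clock=36. purged={c.com,d.com,f.com}
Op 17: tick 2 -> clock=38. purged={b.com}
Op 18: insert d.com -> 10.0.0.3 (expiry=38+15=53). clock=38
lookup e.com: present, ip=10.0.0.1 expiry=46 > clock=38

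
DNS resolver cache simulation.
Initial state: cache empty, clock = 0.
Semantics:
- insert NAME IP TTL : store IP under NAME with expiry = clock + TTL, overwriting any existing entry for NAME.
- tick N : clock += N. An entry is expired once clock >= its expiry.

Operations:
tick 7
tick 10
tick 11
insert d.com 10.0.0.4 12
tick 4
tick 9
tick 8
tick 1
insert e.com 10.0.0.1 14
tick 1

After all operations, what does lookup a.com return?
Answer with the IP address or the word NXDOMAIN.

Op 1: tick 7 -> clock=7.
Op 2: tick 10 -> clock=17.
Op 3: tick 11 -> clock=28.
Op 4: insert d.com -> 10.0.0.4 (expiry=28+12=40). clock=28
Op 5: tick 4 -> clock=32.
Op 6: tick 9 -> clock=41. purged={d.com}
Op 7: tick 8 -> clock=49.
Op 8: tick 1 -> clock=50.
Op 9: insert e.com -> 10.0.0.1 (expiry=50+14=64). clock=50
Op 10: tick 1 -> clock=51.
lookup a.com: not in cache (expired or never inserted)

Answer: NXDOMAIN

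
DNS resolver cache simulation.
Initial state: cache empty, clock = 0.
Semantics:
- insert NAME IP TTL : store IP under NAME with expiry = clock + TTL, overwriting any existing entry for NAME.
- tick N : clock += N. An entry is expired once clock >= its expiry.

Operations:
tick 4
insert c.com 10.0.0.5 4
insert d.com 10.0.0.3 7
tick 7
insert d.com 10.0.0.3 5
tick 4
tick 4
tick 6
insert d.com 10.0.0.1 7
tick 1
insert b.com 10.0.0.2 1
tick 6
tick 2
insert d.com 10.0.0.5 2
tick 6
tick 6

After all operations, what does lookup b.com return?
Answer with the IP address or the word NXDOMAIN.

Answer: NXDOMAIN

Derivation:
Op 1: tick 4 -> clock=4.
Op 2: insert c.com -> 10.0.0.5 (expiry=4+4=8). clock=4
Op 3: insert d.com -> 10.0.0.3 (expiry=4+7=11). clock=4
Op 4: tick 7 -> clock=11. purged={c.com,d.com}
Op 5: insert d.com -> 10.0.0.3 (expiry=11+5=16). clock=11
Op 6: tick 4 -> clock=15.
Op 7: tick 4 -> clock=19. purged={d.com}
Op 8: tick 6 -> clock=25.
Op 9: insert d.com -> 10.0.0.1 (expiry=25+7=32). clock=25
Op 10: tick 1 -> clock=26.
Op 11: insert b.com -> 10.0.0.2 (expiry=26+1=27). clock=26
Op 12: tick 6 -> clock=32. purged={b.com,d.com}
Op 13: tick 2 -> clock=34.
Op 14: insert d.com -> 10.0.0.5 (expiry=34+2=36). clock=34
Op 15: tick 6 -> clock=40. purged={d.com}
Op 16: tick 6 -> clock=46.
lookup b.com: not in cache (expired or never inserted)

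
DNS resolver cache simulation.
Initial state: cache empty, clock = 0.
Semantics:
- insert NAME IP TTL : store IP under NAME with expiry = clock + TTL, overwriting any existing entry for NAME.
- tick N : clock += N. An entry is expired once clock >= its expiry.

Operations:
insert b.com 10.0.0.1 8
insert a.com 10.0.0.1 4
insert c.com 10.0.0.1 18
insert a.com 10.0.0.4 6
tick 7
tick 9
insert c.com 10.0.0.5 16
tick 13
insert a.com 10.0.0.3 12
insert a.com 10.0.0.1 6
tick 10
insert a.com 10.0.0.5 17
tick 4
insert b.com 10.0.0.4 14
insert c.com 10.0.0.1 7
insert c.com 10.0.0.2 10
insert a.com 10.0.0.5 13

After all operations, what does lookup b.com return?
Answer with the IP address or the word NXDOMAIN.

Op 1: insert b.com -> 10.0.0.1 (expiry=0+8=8). clock=0
Op 2: insert a.com -> 10.0.0.1 (expiry=0+4=4). clock=0
Op 3: insert c.com -> 10.0.0.1 (expiry=0+18=18). clock=0
Op 4: insert a.com -> 10.0.0.4 (expiry=0+6=6). clock=0
Op 5: tick 7 -> clock=7. purged={a.com}
Op 6: tick 9 -> clock=16. purged={b.com}
Op 7: insert c.com -> 10.0.0.5 (expiry=16+16=32). clock=16
Op 8: tick 13 -> clock=29.
Op 9: insert a.com -> 10.0.0.3 (expiry=29+12=41). clock=29
Op 10: insert a.com -> 10.0.0.1 (expiry=29+6=35). clock=29
Op 11: tick 10 -> clock=39. purged={a.com,c.com}
Op 12: insert a.com -> 10.0.0.5 (expiry=39+17=56). clock=39
Op 13: tick 4 -> clock=43.
Op 14: insert b.com -> 10.0.0.4 (expiry=43+14=57). clock=43
Op 15: insert c.com -> 10.0.0.1 (expiry=43+7=50). clock=43
Op 16: insert c.com -> 10.0.0.2 (expiry=43+10=53). clock=43
Op 17: insert a.com -> 10.0.0.5 (expiry=43+13=56). clock=43
lookup b.com: present, ip=10.0.0.4 expiry=57 > clock=43

Answer: 10.0.0.4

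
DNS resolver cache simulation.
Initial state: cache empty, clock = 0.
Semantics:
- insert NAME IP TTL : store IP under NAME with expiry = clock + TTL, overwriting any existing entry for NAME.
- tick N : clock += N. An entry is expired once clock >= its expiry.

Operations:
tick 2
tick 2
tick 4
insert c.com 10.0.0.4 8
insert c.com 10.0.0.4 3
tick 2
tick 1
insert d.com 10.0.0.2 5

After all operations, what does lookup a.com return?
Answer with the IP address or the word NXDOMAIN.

Op 1: tick 2 -> clock=2.
Op 2: tick 2 -> clock=4.
Op 3: tick 4 -> clock=8.
Op 4: insert c.com -> 10.0.0.4 (expiry=8+8=16). clock=8
Op 5: insert c.com -> 10.0.0.4 (expiry=8+3=11). clock=8
Op 6: tick 2 -> clock=10.
Op 7: tick 1 -> clock=11. purged={c.com}
Op 8: insert d.com -> 10.0.0.2 (expiry=11+5=16). clock=11
lookup a.com: not in cache (expired or never inserted)

Answer: NXDOMAIN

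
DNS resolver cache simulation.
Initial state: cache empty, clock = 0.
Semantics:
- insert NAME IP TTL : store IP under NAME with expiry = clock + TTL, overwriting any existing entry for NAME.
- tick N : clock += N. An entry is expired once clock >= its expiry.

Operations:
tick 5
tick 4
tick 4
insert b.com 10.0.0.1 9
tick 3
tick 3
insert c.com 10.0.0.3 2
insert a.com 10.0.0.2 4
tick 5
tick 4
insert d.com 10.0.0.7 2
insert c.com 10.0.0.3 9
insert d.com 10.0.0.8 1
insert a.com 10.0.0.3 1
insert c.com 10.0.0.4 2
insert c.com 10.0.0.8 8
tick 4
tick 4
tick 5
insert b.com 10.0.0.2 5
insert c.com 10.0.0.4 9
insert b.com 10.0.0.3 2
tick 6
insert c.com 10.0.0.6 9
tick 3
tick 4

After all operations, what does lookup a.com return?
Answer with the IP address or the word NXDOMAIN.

Op 1: tick 5 -> clock=5.
Op 2: tick 4 -> clock=9.
Op 3: tick 4 -> clock=13.
Op 4: insert b.com -> 10.0.0.1 (expiry=13+9=22). clock=13
Op 5: tick 3 -> clock=16.
Op 6: tick 3 -> clock=19.
Op 7: insert c.com -> 10.0.0.3 (expiry=19+2=21). clock=19
Op 8: insert a.com -> 10.0.0.2 (expiry=19+4=23). clock=19
Op 9: tick 5 -> clock=24. purged={a.com,b.com,c.com}
Op 10: tick 4 -> clock=28.
Op 11: insert d.com -> 10.0.0.7 (expiry=28+2=30). clock=28
Op 12: insert c.com -> 10.0.0.3 (expiry=28+9=37). clock=28
Op 13: insert d.com -> 10.0.0.8 (expiry=28+1=29). clock=28
Op 14: insert a.com -> 10.0.0.3 (expiry=28+1=29). clock=28
Op 15: insert c.com -> 10.0.0.4 (expiry=28+2=30). clock=28
Op 16: insert c.com -> 10.0.0.8 (expiry=28+8=36). clock=28
Op 17: tick 4 -> clock=32. purged={a.com,d.com}
Op 18: tick 4 -> clock=36. purged={c.com}
Op 19: tick 5 -> clock=41.
Op 20: insert b.com -> 10.0.0.2 (expiry=41+5=46). clock=41
Op 21: insert c.com -> 10.0.0.4 (expiry=41+9=50). clock=41
Op 22: insert b.com -> 10.0.0.3 (expiry=41+2=43). clock=41
Op 23: tick 6 -> clock=47. purged={b.com}
Op 24: insert c.com -> 10.0.0.6 (expiry=47+9=56). clock=47
Op 25: tick 3 -> clock=50.
Op 26: tick 4 -> clock=54.
lookup a.com: not in cache (expired or never inserted)

Answer: NXDOMAIN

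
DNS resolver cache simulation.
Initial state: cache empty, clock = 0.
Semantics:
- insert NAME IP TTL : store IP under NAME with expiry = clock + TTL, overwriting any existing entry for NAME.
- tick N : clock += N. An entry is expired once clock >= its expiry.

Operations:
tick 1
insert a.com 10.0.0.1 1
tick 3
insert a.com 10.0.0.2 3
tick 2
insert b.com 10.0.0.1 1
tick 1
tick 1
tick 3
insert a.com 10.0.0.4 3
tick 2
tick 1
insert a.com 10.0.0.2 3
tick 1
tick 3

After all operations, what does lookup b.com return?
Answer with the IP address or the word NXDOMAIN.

Answer: NXDOMAIN

Derivation:
Op 1: tick 1 -> clock=1.
Op 2: insert a.com -> 10.0.0.1 (expiry=1+1=2). clock=1
Op 3: tick 3 -> clock=4. purged={a.com}
Op 4: insert a.com -> 10.0.0.2 (expiry=4+3=7). clock=4
Op 5: tick 2 -> clock=6.
Op 6: insert b.com -> 10.0.0.1 (expiry=6+1=7). clock=6
Op 7: tick 1 -> clock=7. purged={a.com,b.com}
Op 8: tick 1 -> clock=8.
Op 9: tick 3 -> clock=11.
Op 10: insert a.com -> 10.0.0.4 (expiry=11+3=14). clock=11
Op 11: tick 2 -> clock=13.
Op 12: tick 1 -> clock=14. purged={a.com}
Op 13: insert a.com -> 10.0.0.2 (expiry=14+3=17). clock=14
Op 14: tick 1 -> clock=15.
Op 15: tick 3 -> clock=18. purged={a.com}
lookup b.com: not in cache (expired or never inserted)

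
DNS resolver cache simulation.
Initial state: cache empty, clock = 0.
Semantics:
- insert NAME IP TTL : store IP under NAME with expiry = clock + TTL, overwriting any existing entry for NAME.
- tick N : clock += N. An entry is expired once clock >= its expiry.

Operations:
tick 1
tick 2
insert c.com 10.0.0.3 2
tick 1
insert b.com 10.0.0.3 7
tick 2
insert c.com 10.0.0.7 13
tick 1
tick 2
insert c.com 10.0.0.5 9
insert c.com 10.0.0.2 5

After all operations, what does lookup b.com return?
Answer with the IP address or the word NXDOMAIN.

Op 1: tick 1 -> clock=1.
Op 2: tick 2 -> clock=3.
Op 3: insert c.com -> 10.0.0.3 (expiry=3+2=5). clock=3
Op 4: tick 1 -> clock=4.
Op 5: insert b.com -> 10.0.0.3 (expiry=4+7=11). clock=4
Op 6: tick 2 -> clock=6. purged={c.com}
Op 7: insert c.com -> 10.0.0.7 (expiry=6+13=19). clock=6
Op 8: tick 1 -> clock=7.
Op 9: tick 2 -> clock=9.
Op 10: insert c.com -> 10.0.0.5 (expiry=9+9=18). clock=9
Op 11: insert c.com -> 10.0.0.2 (expiry=9+5=14). clock=9
lookup b.com: present, ip=10.0.0.3 expiry=11 > clock=9

Answer: 10.0.0.3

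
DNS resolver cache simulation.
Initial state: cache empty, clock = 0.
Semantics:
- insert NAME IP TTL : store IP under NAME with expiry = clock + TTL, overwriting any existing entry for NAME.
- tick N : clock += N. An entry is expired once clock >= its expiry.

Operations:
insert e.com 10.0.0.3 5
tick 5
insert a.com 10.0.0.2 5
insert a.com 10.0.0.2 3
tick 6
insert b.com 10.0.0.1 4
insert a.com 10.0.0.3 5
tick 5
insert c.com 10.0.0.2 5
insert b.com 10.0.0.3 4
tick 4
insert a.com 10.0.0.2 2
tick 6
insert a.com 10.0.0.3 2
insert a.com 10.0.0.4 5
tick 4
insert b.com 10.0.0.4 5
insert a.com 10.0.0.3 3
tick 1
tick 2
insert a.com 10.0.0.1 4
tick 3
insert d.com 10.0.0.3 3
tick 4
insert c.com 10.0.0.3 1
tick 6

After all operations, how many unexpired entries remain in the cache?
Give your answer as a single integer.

Op 1: insert e.com -> 10.0.0.3 (expiry=0+5=5). clock=0
Op 2: tick 5 -> clock=5. purged={e.com}
Op 3: insert a.com -> 10.0.0.2 (expiry=5+5=10). clock=5
Op 4: insert a.com -> 10.0.0.2 (expiry=5+3=8). clock=5
Op 5: tick 6 -> clock=11. purged={a.com}
Op 6: insert b.com -> 10.0.0.1 (expiry=11+4=15). clock=11
Op 7: insert a.com -> 10.0.0.3 (expiry=11+5=16). clock=11
Op 8: tick 5 -> clock=16. purged={a.com,b.com}
Op 9: insert c.com -> 10.0.0.2 (expiry=16+5=21). clock=16
Op 10: insert b.com -> 10.0.0.3 (expiry=16+4=20). clock=16
Op 11: tick 4 -> clock=20. purged={b.com}
Op 12: insert a.com -> 10.0.0.2 (expiry=20+2=22). clock=20
Op 13: tick 6 -> clock=26. purged={a.com,c.com}
Op 14: insert a.com -> 10.0.0.3 (expiry=26+2=28). clock=26
Op 15: insert a.com -> 10.0.0.4 (expiry=26+5=31). clock=26
Op 16: tick 4 -> clock=30.
Op 17: insert b.com -> 10.0.0.4 (expiry=30+5=35). clock=30
Op 18: insert a.com -> 10.0.0.3 (expiry=30+3=33). clock=30
Op 19: tick 1 -> clock=31.
Op 20: tick 2 -> clock=33. purged={a.com}
Op 21: insert a.com -> 10.0.0.1 (expiry=33+4=37). clock=33
Op 22: tick 3 -> clock=36. purged={b.com}
Op 23: insert d.com -> 10.0.0.3 (expiry=36+3=39). clock=36
Op 24: tick 4 -> clock=40. purged={a.com,d.com}
Op 25: insert c.com -> 10.0.0.3 (expiry=40+1=41). clock=40
Op 26: tick 6 -> clock=46. purged={c.com}
Final cache (unexpired): {} -> size=0

Answer: 0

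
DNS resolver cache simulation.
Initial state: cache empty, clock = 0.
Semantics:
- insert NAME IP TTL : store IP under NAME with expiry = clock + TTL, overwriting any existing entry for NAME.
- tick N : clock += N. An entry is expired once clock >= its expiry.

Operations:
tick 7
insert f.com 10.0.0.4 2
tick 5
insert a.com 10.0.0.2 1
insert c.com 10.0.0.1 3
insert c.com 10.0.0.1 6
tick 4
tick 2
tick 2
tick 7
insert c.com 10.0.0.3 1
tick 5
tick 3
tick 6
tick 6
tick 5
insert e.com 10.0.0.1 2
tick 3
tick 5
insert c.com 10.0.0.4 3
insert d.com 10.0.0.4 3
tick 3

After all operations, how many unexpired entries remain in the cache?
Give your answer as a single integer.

Answer: 0

Derivation:
Op 1: tick 7 -> clock=7.
Op 2: insert f.com -> 10.0.0.4 (expiry=7+2=9). clock=7
Op 3: tick 5 -> clock=12. purged={f.com}
Op 4: insert a.com -> 10.0.0.2 (expiry=12+1=13). clock=12
Op 5: insert c.com -> 10.0.0.1 (expiry=12+3=15). clock=12
Op 6: insert c.com -> 10.0.0.1 (expiry=12+6=18). clock=12
Op 7: tick 4 -> clock=16. purged={a.com}
Op 8: tick 2 -> clock=18. purged={c.com}
Op 9: tick 2 -> clock=20.
Op 10: tick 7 -> clock=27.
Op 11: insert c.com -> 10.0.0.3 (expiry=27+1=28). clock=27
Op 12: tick 5 -> clock=32. purged={c.com}
Op 13: tick 3 -> clock=35.
Op 14: tick 6 -> clock=41.
Op 15: tick 6 -> clock=47.
Op 16: tick 5 -> clock=52.
Op 17: insert e.com -> 10.0.0.1 (expiry=52+2=54). clock=52
Op 18: tick 3 -> clock=55. purged={e.com}
Op 19: tick 5 -> clock=60.
Op 20: insert c.com -> 10.0.0.4 (expiry=60+3=63). clock=60
Op 21: insert d.com -> 10.0.0.4 (expiry=60+3=63). clock=60
Op 22: tick 3 -> clock=63. purged={c.com,d.com}
Final cache (unexpired): {} -> size=0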